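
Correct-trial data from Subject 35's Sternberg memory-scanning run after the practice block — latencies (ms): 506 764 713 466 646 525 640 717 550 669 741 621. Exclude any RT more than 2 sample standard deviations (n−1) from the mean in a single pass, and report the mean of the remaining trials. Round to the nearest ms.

n = 12, ΣRT = 7558, M = 629.833
Σ(x−M)² = 106389.67; s = √(106389.67/11) = 98.345
Cutoffs: 629.833 ± 2·98.345 → [433.1, 826.5]
No RTs fall outside the cutoffs; all 12 retained. Mean = 7558/12 = 629.833

630 ms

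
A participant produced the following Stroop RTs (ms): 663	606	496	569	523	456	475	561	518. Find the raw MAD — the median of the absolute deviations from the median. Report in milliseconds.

46 ms

Sorted: 456, 475, 496, 518, 523, 561, 569, 606, 663 → median = 523
|x − 523|: 140, 83, 27, 46, 0, 67, 48, 38, 5
Sorted deviations: 0, 5, 27, 38, 46, 48, 67, 83, 140 → MAD = 46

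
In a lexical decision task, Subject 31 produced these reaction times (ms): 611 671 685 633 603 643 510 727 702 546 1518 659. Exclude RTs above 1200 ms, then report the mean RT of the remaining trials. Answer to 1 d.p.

Excluded: 1518
Retained (n=11): Σ = 6990
Mean = 6990/11 = 635.4545

635.5 ms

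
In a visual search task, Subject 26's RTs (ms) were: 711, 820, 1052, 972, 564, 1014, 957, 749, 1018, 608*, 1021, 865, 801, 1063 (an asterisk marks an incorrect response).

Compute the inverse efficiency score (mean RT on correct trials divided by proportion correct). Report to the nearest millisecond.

Correct trials (n=13): 711, 820, 1052, 972, 564, 1014, 957, 749, 1018, 1021, 865, 801, 1063
Mean correct RT = 11607/13 = 892.8462 ms
Proportion correct = 13/14
IES = 892.8462 / (13/14) = 961.527 ms

962 ms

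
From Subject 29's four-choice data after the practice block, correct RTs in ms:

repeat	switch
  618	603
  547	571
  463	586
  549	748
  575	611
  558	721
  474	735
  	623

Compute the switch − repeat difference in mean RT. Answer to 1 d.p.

109.2 ms

M(repeat) = 3784/7 = 540.571
M(switch) = 5198/8 = 649.750
Difference = 649.750 − 540.571 = 109.179 ms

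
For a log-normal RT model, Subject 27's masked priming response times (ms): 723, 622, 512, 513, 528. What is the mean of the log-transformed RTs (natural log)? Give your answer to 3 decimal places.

6.353

ln(RT): 6.5834, 6.4329, 6.2383, 6.2403, 6.2691
Σ ln(RT) = 31.7640
Mean = 31.7640/5 = 6.35281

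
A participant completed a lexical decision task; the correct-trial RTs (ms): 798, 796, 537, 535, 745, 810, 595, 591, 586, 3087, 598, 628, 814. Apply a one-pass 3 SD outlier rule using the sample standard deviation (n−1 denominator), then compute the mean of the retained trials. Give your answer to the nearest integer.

669 ms

n = 13, ΣRT = 11120, M = 855.385
Σ(x−M)² = 5535117.08; s = √(5535117.08/12) = 679.161
Cutoffs: 855.385 ± 3·679.161 → [-1182.1, 2892.9]
Outside: 3087 → excluded.
Retained (n=12): Σ = 8033, mean = 8033/12 = 669.417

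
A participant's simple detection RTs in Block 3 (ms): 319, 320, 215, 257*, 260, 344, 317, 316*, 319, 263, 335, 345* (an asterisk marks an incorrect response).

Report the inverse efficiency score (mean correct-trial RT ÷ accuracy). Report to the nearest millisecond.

Correct trials (n=9): 319, 320, 215, 260, 344, 317, 319, 263, 335
Mean correct RT = 2692/9 = 299.1111 ms
Proportion correct = 9/12
IES = 299.1111 / (9/12) = 398.815 ms

399 ms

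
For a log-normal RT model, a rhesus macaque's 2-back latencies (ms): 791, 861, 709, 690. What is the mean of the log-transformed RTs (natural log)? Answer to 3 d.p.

6.633

ln(RT): 6.6733, 6.7581, 6.5639, 6.5367
Σ ln(RT) = 26.5319
Mean = 26.5319/4 = 6.63298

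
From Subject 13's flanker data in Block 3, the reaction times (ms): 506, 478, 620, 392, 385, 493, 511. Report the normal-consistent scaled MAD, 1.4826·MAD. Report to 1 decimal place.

Sorted: 385, 392, 478, 493, 506, 511, 620 → median = 493
|x − 493| sorted: 0, 13, 15, 18, 101, 108, 127 → MAD = 18
Robust SD ≈ 1.4826 × 18 = 26.687

26.7 ms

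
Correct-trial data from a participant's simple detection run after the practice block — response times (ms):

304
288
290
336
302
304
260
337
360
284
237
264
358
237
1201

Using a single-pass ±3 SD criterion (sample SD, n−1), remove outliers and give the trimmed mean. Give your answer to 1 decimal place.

297.2 ms

n = 15, ΣRT = 5362, M = 357.467
Σ(x−M)² = 783263.73; s = √(783263.73/14) = 236.532
Cutoffs: 357.467 ± 3·236.532 → [-352.1, 1067.1]
Outside: 1201 → excluded.
Retained (n=14): Σ = 4161, mean = 4161/14 = 297.214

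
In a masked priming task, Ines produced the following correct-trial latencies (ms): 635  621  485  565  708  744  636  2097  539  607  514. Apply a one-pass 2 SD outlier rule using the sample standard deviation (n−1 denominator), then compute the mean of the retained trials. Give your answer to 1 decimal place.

n = 11, ΣRT = 8151, M = 741.000
Σ(x−M)² = 2083296.00; s = √(2083296.00/10) = 456.431
Cutoffs: 741.000 ± 2·456.431 → [-171.9, 1653.9]
Outside: 2097 → excluded.
Retained (n=10): Σ = 6054, mean = 6054/10 = 605.400

605.4 ms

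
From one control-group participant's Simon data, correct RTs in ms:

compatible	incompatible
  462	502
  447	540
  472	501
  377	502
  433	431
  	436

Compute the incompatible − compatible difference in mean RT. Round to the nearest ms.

47 ms

M(compatible) = 2191/5 = 438.200
M(incompatible) = 2912/6 = 485.333
Difference = 485.333 − 438.200 = 47.133 ms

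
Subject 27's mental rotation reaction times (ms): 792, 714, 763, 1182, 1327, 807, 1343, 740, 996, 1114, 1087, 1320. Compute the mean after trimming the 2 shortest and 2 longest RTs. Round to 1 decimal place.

Sorted: 714, 740, 763, 792, 807, 996, 1087, 1114, 1182, 1320, 1327, 1343
Drop lowest 2 (714, 740) and highest 2 (1327, 1343)
Remaining (n=8): Σ = 8061, mean = 8061/8 = 1007.625

1007.6 ms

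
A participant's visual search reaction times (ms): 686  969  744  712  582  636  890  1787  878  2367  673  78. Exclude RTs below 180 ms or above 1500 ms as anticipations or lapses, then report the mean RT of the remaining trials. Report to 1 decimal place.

752.2 ms

Excluded: 78, 1787, 2367
Retained (n=9): Σ = 6770
Mean = 6770/9 = 752.2222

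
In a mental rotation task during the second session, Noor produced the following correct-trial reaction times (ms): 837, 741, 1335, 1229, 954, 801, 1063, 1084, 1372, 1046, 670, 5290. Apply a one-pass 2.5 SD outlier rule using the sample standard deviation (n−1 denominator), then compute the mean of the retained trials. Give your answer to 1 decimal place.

1012.0 ms

n = 12, ΣRT = 16422, M = 1368.500
Σ(x−M)² = 17335051.00; s = √(17335051.00/11) = 1255.354
Cutoffs: 1368.500 ± 2.5·1255.354 → [-1769.9, 4506.9]
Outside: 5290 → excluded.
Retained (n=11): Σ = 11132, mean = 11132/11 = 1012.000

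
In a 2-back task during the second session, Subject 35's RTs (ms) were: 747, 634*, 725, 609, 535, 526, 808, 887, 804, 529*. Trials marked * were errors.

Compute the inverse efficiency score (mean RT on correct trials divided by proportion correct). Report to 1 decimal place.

881.4 ms

Correct trials (n=8): 747, 725, 609, 535, 526, 808, 887, 804
Mean correct RT = 5641/8 = 705.1250 ms
Proportion correct = 8/10
IES = 705.1250 / (8/10) = 881.406 ms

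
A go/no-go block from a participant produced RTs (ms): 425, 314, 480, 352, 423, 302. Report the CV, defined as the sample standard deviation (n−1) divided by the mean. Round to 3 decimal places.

0.185

n = 6, Σ = 2296, M = 382.6667
Σ(x−M)² = 25055.333; s = √(25055.333/5) = 70.7889
CV = 70.7889 / 382.6667 = 0.18499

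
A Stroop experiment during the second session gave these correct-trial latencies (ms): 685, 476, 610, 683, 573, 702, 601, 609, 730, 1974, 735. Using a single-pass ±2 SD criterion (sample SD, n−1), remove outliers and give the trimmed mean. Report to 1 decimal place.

n = 11, ΣRT = 8378, M = 761.636
Σ(x−M)² = 1676416.55; s = √(1676416.55/10) = 409.441
Cutoffs: 761.636 ± 2·409.441 → [-57.2, 1580.5]
Outside: 1974 → excluded.
Retained (n=10): Σ = 6404, mean = 6404/10 = 640.400

640.4 ms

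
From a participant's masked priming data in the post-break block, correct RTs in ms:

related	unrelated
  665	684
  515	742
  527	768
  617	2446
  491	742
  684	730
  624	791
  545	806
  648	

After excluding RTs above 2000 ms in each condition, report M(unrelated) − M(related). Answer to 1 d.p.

unrelated: exclude 2446
M(related) = 5316/9 = 590.667
M(unrelated) = 5263/7 = 751.857
Difference = 751.857 − 590.667 = 161.190 ms

161.2 ms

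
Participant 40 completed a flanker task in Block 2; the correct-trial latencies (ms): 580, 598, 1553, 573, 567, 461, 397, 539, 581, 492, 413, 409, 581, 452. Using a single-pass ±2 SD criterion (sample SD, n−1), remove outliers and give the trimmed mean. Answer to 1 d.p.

n = 14, ΣRT = 8196, M = 585.429
Σ(x−M)² = 1077449.43; s = √(1077449.43/13) = 287.890
Cutoffs: 585.429 ± 2·287.890 → [9.6, 1161.2]
Outside: 1553 → excluded.
Retained (n=13): Σ = 6643, mean = 6643/13 = 511.000

511.0 ms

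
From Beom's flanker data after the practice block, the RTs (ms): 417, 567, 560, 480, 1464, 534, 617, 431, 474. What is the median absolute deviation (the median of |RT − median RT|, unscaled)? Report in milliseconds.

60 ms

Sorted: 417, 431, 474, 480, 534, 560, 567, 617, 1464 → median = 534
|x − 534|: 117, 33, 26, 54, 930, 0, 83, 103, 60
Sorted deviations: 0, 26, 33, 54, 60, 83, 103, 117, 930 → MAD = 60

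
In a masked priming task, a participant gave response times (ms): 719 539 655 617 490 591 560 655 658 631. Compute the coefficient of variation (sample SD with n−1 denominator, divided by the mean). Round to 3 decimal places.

n = 10, Σ = 6115, M = 611.5000
Σ(x−M)² = 41004.500; s = √(41004.500/9) = 67.4986
CV = 67.4986 / 611.5000 = 0.11038

0.110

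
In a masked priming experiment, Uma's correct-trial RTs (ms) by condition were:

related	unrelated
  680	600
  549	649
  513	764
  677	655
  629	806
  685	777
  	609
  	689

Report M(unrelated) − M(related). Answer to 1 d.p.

M(related) = 3733/6 = 622.167
M(unrelated) = 5549/8 = 693.625
Difference = 693.625 − 622.167 = 71.458 ms

71.5 ms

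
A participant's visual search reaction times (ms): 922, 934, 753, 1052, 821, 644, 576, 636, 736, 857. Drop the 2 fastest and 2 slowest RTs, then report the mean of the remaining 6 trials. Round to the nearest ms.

Sorted: 576, 636, 644, 736, 753, 821, 857, 922, 934, 1052
Drop lowest 2 (576, 636) and highest 2 (934, 1052)
Remaining (n=6): Σ = 4733, mean = 4733/6 = 788.833

789 ms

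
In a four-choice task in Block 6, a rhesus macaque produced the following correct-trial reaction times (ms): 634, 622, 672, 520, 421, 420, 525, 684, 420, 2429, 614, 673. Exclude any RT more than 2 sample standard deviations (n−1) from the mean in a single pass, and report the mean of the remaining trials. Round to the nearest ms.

564 ms

n = 12, ΣRT = 8634, M = 719.500
Σ(x−M)² = 3302149.00; s = √(3302149.00/11) = 547.901
Cutoffs: 719.500 ± 2·547.901 → [-376.3, 1815.3]
Outside: 2429 → excluded.
Retained (n=11): Σ = 6205, mean = 6205/11 = 564.091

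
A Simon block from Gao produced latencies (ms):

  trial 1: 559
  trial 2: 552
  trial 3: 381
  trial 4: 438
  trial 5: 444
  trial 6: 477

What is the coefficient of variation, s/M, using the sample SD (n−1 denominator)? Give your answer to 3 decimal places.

0.146

n = 6, Σ = 2851, M = 475.1667
Σ(x−M)² = 24154.833; s = √(24154.833/5) = 69.5052
CV = 69.5052 / 475.1667 = 0.14628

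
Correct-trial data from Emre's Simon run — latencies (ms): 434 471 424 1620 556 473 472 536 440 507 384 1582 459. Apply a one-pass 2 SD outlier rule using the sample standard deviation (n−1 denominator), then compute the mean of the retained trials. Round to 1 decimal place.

468.7 ms

n = 13, ΣRT = 8358, M = 642.923
Σ(x−M)² = 2195276.92; s = √(2195276.92/12) = 427.715
Cutoffs: 642.923 ± 2·427.715 → [-212.5, 1498.4]
Outside: 1582, 1620 → excluded.
Retained (n=11): Σ = 5156, mean = 5156/11 = 468.727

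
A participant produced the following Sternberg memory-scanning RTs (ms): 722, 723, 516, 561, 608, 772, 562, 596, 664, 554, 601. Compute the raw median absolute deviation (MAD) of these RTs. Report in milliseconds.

Sorted: 516, 554, 561, 562, 596, 601, 608, 664, 722, 723, 772 → median = 601
|x − 601|: 121, 122, 85, 40, 7, 171, 39, 5, 63, 47, 0
Sorted deviations: 0, 5, 7, 39, 40, 47, 63, 85, 121, 122, 171 → MAD = 47

47 ms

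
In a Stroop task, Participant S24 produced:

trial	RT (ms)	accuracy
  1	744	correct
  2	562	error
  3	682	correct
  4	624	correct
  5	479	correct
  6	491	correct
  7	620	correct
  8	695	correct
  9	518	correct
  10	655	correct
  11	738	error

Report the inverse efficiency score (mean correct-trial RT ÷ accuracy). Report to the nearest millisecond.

748 ms

Correct trials (n=9): 744, 682, 624, 479, 491, 620, 695, 518, 655
Mean correct RT = 5508/9 = 612.0000 ms
Proportion correct = 9/11
IES = 612.0000 / (9/11) = 748.000 ms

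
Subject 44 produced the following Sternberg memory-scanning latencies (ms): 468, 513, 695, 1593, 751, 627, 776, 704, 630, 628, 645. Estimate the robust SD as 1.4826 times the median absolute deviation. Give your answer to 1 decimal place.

87.5 ms

Sorted: 468, 513, 627, 628, 630, 645, 695, 704, 751, 776, 1593 → median = 645
|x − 645| sorted: 0, 15, 17, 18, 50, 59, 106, 131, 132, 177, 948 → MAD = 59
Robust SD ≈ 1.4826 × 59 = 87.473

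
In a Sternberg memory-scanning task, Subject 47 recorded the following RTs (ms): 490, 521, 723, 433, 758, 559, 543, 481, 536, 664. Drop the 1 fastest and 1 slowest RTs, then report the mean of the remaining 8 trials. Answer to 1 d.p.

564.6 ms

Sorted: 433, 481, 490, 521, 536, 543, 559, 664, 723, 758
Drop lowest 1 (433) and highest 1 (758)
Remaining (n=8): Σ = 4517, mean = 4517/8 = 564.625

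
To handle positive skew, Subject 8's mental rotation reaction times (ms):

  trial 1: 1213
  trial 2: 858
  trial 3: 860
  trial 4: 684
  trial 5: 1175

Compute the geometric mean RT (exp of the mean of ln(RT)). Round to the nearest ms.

ln(RT): 7.1009, 6.7546, 6.7569, 6.5280, 7.0690
Mean ln(RT) = 34.2094/5 = 6.84187
Geometric mean = exp(6.84187) = 936.24 ms

936 ms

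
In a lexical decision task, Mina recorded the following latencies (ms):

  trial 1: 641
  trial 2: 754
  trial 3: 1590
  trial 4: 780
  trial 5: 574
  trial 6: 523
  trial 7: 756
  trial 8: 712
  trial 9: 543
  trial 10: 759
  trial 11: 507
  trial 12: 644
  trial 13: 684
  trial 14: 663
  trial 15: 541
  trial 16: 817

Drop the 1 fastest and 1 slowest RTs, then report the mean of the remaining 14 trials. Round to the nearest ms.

Sorted: 507, 523, 541, 543, 574, 641, 644, 663, 684, 712, 754, 756, 759, 780, 817, 1590
Drop lowest 1 (507) and highest 1 (1590)
Remaining (n=14): Σ = 9391, mean = 9391/14 = 670.786

671 ms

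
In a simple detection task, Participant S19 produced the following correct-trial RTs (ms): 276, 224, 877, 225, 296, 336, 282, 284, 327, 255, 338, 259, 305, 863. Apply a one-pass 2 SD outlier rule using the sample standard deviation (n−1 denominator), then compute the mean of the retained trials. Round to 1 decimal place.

n = 14, ΣRT = 5147, M = 367.643
Σ(x−M)² = 605613.21; s = √(605613.21/13) = 215.837
Cutoffs: 367.643 ± 2·215.837 → [-64.0, 799.3]
Outside: 863, 877 → excluded.
Retained (n=12): Σ = 3407, mean = 3407/12 = 283.917

283.9 ms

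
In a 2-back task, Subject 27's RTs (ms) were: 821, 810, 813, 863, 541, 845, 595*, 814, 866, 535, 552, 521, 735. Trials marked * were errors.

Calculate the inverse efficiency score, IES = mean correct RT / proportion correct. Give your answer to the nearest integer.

787 ms

Correct trials (n=12): 821, 810, 813, 863, 541, 845, 814, 866, 535, 552, 521, 735
Mean correct RT = 8716/12 = 726.3333 ms
Proportion correct = 12/13
IES = 726.3333 / (12/13) = 786.861 ms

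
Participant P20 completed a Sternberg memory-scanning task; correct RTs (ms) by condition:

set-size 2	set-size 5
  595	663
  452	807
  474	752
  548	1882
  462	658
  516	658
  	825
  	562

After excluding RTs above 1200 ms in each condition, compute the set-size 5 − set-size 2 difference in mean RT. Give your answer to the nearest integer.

set-size 5: exclude 1882
M(set-size 2) = 3047/6 = 507.833
M(set-size 5) = 4925/7 = 703.571
Difference = 703.571 − 507.833 = 195.738 ms

196 ms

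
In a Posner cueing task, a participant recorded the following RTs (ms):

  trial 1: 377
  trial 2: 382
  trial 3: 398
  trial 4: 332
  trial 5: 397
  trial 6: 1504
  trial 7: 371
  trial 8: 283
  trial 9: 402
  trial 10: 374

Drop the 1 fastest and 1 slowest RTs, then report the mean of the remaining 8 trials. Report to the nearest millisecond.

379 ms

Sorted: 283, 332, 371, 374, 377, 382, 397, 398, 402, 1504
Drop lowest 1 (283) and highest 1 (1504)
Remaining (n=8): Σ = 3033, mean = 3033/8 = 379.125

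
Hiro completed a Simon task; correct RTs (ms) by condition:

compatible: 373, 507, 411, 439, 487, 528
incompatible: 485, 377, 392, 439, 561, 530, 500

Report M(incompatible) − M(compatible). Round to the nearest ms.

12 ms

M(compatible) = 2745/6 = 457.500
M(incompatible) = 3284/7 = 469.143
Difference = 469.143 − 457.500 = 11.643 ms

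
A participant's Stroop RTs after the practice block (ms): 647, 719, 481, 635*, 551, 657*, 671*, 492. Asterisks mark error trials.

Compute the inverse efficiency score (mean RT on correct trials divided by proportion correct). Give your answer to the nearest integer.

Correct trials (n=5): 647, 719, 481, 551, 492
Mean correct RT = 2890/5 = 578.0000 ms
Proportion correct = 5/8
IES = 578.0000 / (5/8) = 924.800 ms

925 ms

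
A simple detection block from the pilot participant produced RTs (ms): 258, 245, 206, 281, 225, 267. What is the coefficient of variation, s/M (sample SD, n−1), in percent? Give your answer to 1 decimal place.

11.2%

n = 6, Σ = 1482, M = 247.0000
Σ(x−M)² = 3846.000; s = √(3846.000/5) = 27.7345
CV = 27.7345 / 247.0000 = 0.11229 = 11.229%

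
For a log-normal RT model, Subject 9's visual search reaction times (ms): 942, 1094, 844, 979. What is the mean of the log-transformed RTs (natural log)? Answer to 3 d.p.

6.868

ln(RT): 6.8480, 6.9976, 6.7382, 6.8865
Σ ln(RT) = 27.4703
Mean = 27.4703/4 = 6.86757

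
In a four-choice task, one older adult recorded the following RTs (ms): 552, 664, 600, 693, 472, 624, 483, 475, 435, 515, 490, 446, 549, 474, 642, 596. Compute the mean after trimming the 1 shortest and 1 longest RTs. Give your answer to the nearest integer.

542 ms

Sorted: 435, 446, 472, 474, 475, 483, 490, 515, 549, 552, 596, 600, 624, 642, 664, 693
Drop lowest 1 (435) and highest 1 (693)
Remaining (n=14): Σ = 7582, mean = 7582/14 = 541.571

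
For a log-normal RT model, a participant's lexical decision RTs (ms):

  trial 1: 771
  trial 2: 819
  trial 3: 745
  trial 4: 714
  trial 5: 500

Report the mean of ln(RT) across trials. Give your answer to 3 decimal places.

ln(RT): 6.6477, 6.7081, 6.6134, 6.5709, 6.2146
Σ ln(RT) = 32.7546
Mean = 32.7546/5 = 6.55093

6.551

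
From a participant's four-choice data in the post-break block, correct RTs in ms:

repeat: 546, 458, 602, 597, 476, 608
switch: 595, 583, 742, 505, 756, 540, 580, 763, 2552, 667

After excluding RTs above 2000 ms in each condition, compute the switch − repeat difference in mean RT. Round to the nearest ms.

89 ms

switch: exclude 2552
M(repeat) = 3287/6 = 547.833
M(switch) = 5731/9 = 636.778
Difference = 636.778 − 547.833 = 88.944 ms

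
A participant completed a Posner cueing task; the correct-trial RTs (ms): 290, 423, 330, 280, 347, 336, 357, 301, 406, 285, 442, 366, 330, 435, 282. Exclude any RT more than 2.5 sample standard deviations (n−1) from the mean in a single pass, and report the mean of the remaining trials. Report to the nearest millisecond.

347 ms

n = 15, ΣRT = 5210, M = 347.333
Σ(x−M)² = 45107.33; s = √(45107.33/14) = 56.762
Cutoffs: 347.333 ± 2.5·56.762 → [205.4, 489.2]
No RTs fall outside the cutoffs; all 15 retained. Mean = 5210/15 = 347.333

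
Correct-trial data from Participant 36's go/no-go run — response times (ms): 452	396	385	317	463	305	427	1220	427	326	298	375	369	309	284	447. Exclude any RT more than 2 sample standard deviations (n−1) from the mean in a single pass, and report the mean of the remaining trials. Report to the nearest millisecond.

372 ms

n = 16, ΣRT = 6800, M = 425.000
Σ(x−M)² = 728098.00; s = √(728098.00/15) = 220.318
Cutoffs: 425.000 ± 2·220.318 → [-15.6, 865.6]
Outside: 1220 → excluded.
Retained (n=15): Σ = 5580, mean = 5580/15 = 372.000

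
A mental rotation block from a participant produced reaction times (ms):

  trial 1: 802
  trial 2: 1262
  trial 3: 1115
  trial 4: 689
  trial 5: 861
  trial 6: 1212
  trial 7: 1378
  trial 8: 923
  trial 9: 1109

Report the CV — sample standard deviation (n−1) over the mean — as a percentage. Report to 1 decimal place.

22.3%

n = 9, Σ = 9351, M = 1039.0000
Σ(x−M)² = 429064.000; s = √(429064.000/8) = 231.5880
CV = 231.5880 / 1039.0000 = 0.22290 = 22.290%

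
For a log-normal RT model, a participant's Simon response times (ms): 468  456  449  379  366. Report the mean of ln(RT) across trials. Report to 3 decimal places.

6.044

ln(RT): 6.1485, 6.1225, 6.1070, 5.9375, 5.9026
Σ ln(RT) = 30.2182
Mean = 30.2182/5 = 6.04363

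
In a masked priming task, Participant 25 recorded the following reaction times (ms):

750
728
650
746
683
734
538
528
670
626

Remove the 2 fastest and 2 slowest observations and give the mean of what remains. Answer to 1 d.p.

681.8 ms

Sorted: 528, 538, 626, 650, 670, 683, 728, 734, 746, 750
Drop lowest 2 (528, 538) and highest 2 (746, 750)
Remaining (n=6): Σ = 4091, mean = 4091/6 = 681.833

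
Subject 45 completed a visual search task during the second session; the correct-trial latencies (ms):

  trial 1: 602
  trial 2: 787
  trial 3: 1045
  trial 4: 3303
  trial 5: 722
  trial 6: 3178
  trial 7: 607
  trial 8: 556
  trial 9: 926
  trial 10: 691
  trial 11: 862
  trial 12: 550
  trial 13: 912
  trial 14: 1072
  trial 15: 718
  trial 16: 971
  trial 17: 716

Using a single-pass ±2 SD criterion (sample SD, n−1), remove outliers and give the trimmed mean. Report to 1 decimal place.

782.5 ms

n = 17, ΣRT = 18218, M = 1071.647
Σ(x−M)² = 11091343.88; s = √(11091343.88/16) = 832.592
Cutoffs: 1071.647 ± 2·832.592 → [-593.5, 2736.8]
Outside: 3178, 3303 → excluded.
Retained (n=15): Σ = 11737, mean = 11737/15 = 782.467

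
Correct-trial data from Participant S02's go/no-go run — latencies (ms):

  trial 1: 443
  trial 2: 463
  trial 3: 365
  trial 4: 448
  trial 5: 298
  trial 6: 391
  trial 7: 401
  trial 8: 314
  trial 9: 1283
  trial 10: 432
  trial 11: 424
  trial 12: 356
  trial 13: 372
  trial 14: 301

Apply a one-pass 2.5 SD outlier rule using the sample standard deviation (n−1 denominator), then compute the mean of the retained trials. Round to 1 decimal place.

n = 14, ΣRT = 6291, M = 449.357
Σ(x−M)² = 786933.21; s = √(786933.21/13) = 246.035
Cutoffs: 449.357 ± 2.5·246.035 → [-165.7, 1064.4]
Outside: 1283 → excluded.
Retained (n=13): Σ = 5008, mean = 5008/13 = 385.231

385.2 ms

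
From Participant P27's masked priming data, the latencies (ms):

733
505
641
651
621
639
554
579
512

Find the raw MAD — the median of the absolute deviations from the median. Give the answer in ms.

42 ms

Sorted: 505, 512, 554, 579, 621, 639, 641, 651, 733 → median = 621
|x − 621|: 112, 116, 20, 30, 0, 18, 67, 42, 109
Sorted deviations: 0, 18, 20, 30, 42, 67, 109, 112, 116 → MAD = 42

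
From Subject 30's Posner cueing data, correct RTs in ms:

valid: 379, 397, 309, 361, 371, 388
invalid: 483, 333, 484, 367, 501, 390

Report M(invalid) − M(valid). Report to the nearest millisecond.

59 ms

M(valid) = 2205/6 = 367.500
M(invalid) = 2558/6 = 426.333
Difference = 426.333 − 367.500 = 58.833 ms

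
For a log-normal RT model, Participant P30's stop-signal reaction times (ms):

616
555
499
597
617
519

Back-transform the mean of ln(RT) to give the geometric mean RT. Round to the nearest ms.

565 ms

ln(RT): 6.4232, 6.3190, 6.2126, 6.3919, 6.4249, 6.2519
Mean ln(RT) = 38.0235/6 = 6.33725
Geometric mean = exp(6.33725) = 565.24 ms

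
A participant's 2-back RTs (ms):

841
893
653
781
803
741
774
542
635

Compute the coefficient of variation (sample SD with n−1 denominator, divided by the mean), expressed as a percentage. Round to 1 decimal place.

15.0%

n = 9, Σ = 6663, M = 740.3333
Σ(x−M)² = 98214.000; s = √(98214.000/8) = 110.8005
CV = 110.8005 / 740.3333 = 0.14966 = 14.966%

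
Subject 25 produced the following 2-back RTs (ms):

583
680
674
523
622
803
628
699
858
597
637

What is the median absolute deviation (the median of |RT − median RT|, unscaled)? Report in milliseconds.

43 ms

Sorted: 523, 583, 597, 622, 628, 637, 674, 680, 699, 803, 858 → median = 637
|x − 637|: 54, 43, 37, 114, 15, 166, 9, 62, 221, 40, 0
Sorted deviations: 0, 9, 15, 37, 40, 43, 54, 62, 114, 166, 221 → MAD = 43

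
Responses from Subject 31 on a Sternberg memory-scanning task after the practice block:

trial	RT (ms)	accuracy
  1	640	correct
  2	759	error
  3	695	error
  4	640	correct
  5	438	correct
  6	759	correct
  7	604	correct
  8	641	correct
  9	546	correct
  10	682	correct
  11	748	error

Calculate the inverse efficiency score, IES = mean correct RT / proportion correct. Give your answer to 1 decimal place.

850.8 ms

Correct trials (n=8): 640, 640, 438, 759, 604, 641, 546, 682
Mean correct RT = 4950/8 = 618.7500 ms
Proportion correct = 8/11
IES = 618.7500 / (8/11) = 850.781 ms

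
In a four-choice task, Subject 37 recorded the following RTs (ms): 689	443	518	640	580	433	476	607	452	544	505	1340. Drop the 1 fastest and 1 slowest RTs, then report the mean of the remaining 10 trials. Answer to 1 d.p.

Sorted: 433, 443, 452, 476, 505, 518, 544, 580, 607, 640, 689, 1340
Drop lowest 1 (433) and highest 1 (1340)
Remaining (n=10): Σ = 5454, mean = 5454/10 = 545.400

545.4 ms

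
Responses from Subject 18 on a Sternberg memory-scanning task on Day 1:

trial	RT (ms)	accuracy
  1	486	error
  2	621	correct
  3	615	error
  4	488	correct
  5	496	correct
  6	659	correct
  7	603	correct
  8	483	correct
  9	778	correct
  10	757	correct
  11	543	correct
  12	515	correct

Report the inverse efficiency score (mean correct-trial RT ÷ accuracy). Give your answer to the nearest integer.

Correct trials (n=10): 621, 488, 496, 659, 603, 483, 778, 757, 543, 515
Mean correct RT = 5943/10 = 594.3000 ms
Proportion correct = 10/12
IES = 594.3000 / (10/12) = 713.160 ms

713 ms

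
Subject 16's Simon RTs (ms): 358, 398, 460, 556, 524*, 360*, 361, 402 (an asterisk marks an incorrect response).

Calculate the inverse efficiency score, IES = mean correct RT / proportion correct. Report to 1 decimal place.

Correct trials (n=6): 358, 398, 460, 556, 361, 402
Mean correct RT = 2535/6 = 422.5000 ms
Proportion correct = 6/8
IES = 422.5000 / (6/8) = 563.333 ms

563.3 ms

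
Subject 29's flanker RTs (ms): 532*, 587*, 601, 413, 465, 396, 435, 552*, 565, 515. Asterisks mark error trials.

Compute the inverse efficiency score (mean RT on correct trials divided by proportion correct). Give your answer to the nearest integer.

692 ms

Correct trials (n=7): 601, 413, 465, 396, 435, 565, 515
Mean correct RT = 3390/7 = 484.2857 ms
Proportion correct = 7/10
IES = 484.2857 / (7/10) = 691.837 ms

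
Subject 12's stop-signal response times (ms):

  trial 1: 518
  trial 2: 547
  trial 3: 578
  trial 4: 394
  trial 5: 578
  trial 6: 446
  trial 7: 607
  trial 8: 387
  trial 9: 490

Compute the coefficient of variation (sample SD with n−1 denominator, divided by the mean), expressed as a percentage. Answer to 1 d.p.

n = 9, Σ = 4545, M = 505.0000
Σ(x−M)² = 52946.000; s = √(52946.000/8) = 81.3526
CV = 81.3526 / 505.0000 = 0.16109 = 16.109%

16.1%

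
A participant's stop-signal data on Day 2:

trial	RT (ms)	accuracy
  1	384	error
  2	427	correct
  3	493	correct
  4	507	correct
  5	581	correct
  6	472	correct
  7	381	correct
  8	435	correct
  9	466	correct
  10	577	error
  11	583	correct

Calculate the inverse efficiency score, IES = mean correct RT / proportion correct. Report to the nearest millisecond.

590 ms

Correct trials (n=9): 427, 493, 507, 581, 472, 381, 435, 466, 583
Mean correct RT = 4345/9 = 482.7778 ms
Proportion correct = 9/11
IES = 482.7778 / (9/11) = 590.062 ms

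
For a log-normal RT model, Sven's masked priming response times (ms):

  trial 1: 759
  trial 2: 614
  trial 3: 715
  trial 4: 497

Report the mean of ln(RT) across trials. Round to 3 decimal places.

ln(RT): 6.6320, 6.4200, 6.5723, 6.2086
Σ ln(RT) = 25.8329
Mean = 25.8329/4 = 6.45822

6.458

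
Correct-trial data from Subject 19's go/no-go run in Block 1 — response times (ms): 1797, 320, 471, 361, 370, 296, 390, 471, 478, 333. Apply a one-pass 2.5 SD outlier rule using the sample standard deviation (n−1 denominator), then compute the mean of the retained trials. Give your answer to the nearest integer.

388 ms

n = 10, ΣRT = 5287, M = 528.700
Σ(x−M)² = 1826364.10; s = √(1826364.10/9) = 450.477
Cutoffs: 528.700 ± 2.5·450.477 → [-597.5, 1654.9]
Outside: 1797 → excluded.
Retained (n=9): Σ = 3490, mean = 3490/9 = 387.778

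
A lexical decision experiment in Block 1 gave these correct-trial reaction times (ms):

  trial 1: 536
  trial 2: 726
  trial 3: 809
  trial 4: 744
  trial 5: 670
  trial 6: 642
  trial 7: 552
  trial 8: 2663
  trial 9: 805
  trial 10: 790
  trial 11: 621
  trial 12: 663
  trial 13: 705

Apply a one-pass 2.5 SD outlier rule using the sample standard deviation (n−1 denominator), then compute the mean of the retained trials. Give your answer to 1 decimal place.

688.6 ms

n = 13, ΣRT = 10926, M = 840.462
Σ(x−M)² = 3691203.23; s = √(3691203.23/12) = 554.617
Cutoffs: 840.462 ± 2.5·554.617 → [-546.1, 2227.0]
Outside: 2663 → excluded.
Retained (n=12): Σ = 8263, mean = 8263/12 = 688.583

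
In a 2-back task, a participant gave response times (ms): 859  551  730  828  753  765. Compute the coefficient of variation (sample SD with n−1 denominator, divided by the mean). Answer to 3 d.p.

0.144

n = 6, Σ = 4486, M = 747.6667
Σ(x−M)² = 58167.333; s = √(58167.333/5) = 107.8585
CV = 107.8585 / 747.6667 = 0.14426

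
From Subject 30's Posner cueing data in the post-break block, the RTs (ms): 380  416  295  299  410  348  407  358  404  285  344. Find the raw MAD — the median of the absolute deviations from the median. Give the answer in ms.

Sorted: 285, 295, 299, 344, 348, 358, 380, 404, 407, 410, 416 → median = 358
|x − 358|: 22, 58, 63, 59, 52, 10, 49, 0, 46, 73, 14
Sorted deviations: 0, 10, 14, 22, 46, 49, 52, 58, 59, 63, 73 → MAD = 49

49 ms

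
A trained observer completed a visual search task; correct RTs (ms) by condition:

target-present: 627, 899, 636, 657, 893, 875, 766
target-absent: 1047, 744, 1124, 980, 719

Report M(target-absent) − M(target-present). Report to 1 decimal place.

M(target-present) = 5353/7 = 764.714
M(target-absent) = 4614/5 = 922.800
Difference = 922.800 − 764.714 = 158.086 ms

158.1 ms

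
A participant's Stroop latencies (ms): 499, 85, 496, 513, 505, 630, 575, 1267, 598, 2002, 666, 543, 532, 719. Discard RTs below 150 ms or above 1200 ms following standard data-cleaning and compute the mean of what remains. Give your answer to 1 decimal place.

Excluded: 85, 1267, 2002
Retained (n=11): Σ = 6276
Mean = 6276/11 = 570.5455

570.5 ms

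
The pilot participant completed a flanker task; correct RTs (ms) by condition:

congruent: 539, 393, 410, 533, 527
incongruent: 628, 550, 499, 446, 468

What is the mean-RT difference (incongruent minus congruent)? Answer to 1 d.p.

37.8 ms

M(congruent) = 2402/5 = 480.400
M(incongruent) = 2591/5 = 518.200
Difference = 518.200 − 480.400 = 37.800 ms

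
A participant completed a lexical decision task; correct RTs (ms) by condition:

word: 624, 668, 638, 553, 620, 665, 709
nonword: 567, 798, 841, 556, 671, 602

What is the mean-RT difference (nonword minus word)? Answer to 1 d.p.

M(word) = 4477/7 = 639.571
M(nonword) = 4035/6 = 672.500
Difference = 672.500 − 639.571 = 32.929 ms

32.9 ms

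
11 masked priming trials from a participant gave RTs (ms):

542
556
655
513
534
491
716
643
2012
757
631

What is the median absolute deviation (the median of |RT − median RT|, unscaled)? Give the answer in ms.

89 ms

Sorted: 491, 513, 534, 542, 556, 631, 643, 655, 716, 757, 2012 → median = 631
|x − 631|: 89, 75, 24, 118, 97, 140, 85, 12, 1381, 126, 0
Sorted deviations: 0, 12, 24, 75, 85, 89, 97, 118, 126, 140, 1381 → MAD = 89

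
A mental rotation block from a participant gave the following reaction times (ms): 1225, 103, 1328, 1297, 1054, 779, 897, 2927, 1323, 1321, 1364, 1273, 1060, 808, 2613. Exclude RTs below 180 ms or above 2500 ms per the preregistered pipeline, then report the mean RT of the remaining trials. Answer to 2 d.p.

1144.08 ms

Excluded: 103, 2613, 2927
Retained (n=12): Σ = 13729
Mean = 13729/12 = 1144.0833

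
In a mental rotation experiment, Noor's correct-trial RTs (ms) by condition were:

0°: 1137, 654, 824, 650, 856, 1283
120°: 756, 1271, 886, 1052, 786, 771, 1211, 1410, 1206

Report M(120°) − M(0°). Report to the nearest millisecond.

138 ms

M(0°) = 5404/6 = 900.667
M(120°) = 9349/9 = 1038.778
Difference = 1038.778 − 900.667 = 138.111 ms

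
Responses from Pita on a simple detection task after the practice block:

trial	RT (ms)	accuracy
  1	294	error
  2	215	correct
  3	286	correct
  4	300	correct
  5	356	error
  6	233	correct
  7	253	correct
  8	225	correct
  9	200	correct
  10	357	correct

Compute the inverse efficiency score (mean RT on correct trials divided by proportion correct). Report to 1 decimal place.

323.3 ms

Correct trials (n=8): 215, 286, 300, 233, 253, 225, 200, 357
Mean correct RT = 2069/8 = 258.6250 ms
Proportion correct = 8/10
IES = 258.6250 / (8/10) = 323.281 ms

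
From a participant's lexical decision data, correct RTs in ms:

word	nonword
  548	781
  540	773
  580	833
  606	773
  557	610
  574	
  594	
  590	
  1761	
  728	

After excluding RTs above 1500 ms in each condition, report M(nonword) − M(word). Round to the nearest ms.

word: exclude 1761
M(word) = 5317/9 = 590.778
M(nonword) = 3770/5 = 754.000
Difference = 754.000 − 590.778 = 163.222 ms

163 ms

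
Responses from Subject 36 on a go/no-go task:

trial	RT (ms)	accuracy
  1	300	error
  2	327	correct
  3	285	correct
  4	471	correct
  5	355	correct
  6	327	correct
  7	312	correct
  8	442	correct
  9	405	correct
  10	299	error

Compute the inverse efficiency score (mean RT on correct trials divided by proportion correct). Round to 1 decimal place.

Correct trials (n=8): 327, 285, 471, 355, 327, 312, 442, 405
Mean correct RT = 2924/8 = 365.5000 ms
Proportion correct = 8/10
IES = 365.5000 / (8/10) = 456.875 ms

456.9 ms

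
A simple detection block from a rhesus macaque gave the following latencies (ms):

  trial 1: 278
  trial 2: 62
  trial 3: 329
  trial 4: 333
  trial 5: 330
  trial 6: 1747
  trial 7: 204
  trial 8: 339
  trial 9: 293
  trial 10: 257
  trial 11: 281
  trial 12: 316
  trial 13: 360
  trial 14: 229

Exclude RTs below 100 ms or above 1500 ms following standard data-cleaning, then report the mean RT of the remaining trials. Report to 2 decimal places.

295.75 ms

Excluded: 62, 1747
Retained (n=12): Σ = 3549
Mean = 3549/12 = 295.7500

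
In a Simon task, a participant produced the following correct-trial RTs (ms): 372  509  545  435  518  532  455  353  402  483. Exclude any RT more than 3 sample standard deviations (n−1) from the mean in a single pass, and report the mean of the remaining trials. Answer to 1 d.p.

n = 10, ΣRT = 4604, M = 460.400
Σ(x−M)² = 41908.40; s = √(41908.40/9) = 68.238
Cutoffs: 460.400 ± 3·68.238 → [255.7, 665.1]
No RTs fall outside the cutoffs; all 10 retained. Mean = 4604/10 = 460.400

460.4 ms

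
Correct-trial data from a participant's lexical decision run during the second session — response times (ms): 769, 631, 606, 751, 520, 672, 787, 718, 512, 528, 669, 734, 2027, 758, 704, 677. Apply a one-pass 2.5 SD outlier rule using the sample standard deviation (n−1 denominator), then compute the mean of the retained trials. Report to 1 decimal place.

669.1 ms

n = 16, ΣRT = 12063, M = 753.938
Σ(x−M)² = 1847370.94; s = √(1847370.94/15) = 350.939
Cutoffs: 753.938 ± 2.5·350.939 → [-123.4, 1631.3]
Outside: 2027 → excluded.
Retained (n=15): Σ = 10036, mean = 10036/15 = 669.067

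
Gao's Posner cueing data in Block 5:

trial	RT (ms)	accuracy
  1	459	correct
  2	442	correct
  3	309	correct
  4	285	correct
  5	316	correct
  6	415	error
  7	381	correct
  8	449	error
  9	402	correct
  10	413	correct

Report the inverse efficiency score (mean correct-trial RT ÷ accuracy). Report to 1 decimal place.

469.8 ms

Correct trials (n=8): 459, 442, 309, 285, 316, 381, 402, 413
Mean correct RT = 3007/8 = 375.8750 ms
Proportion correct = 8/10
IES = 375.8750 / (8/10) = 469.844 ms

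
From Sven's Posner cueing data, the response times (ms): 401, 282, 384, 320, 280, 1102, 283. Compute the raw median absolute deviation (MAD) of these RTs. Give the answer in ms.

Sorted: 280, 282, 283, 320, 384, 401, 1102 → median = 320
|x − 320|: 81, 38, 64, 0, 40, 782, 37
Sorted deviations: 0, 37, 38, 40, 64, 81, 782 → MAD = 40

40 ms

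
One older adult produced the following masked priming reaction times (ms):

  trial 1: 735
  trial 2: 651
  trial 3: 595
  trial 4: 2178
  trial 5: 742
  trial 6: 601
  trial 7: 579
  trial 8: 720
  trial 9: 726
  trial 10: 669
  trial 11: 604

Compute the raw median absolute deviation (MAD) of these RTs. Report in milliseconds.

Sorted: 579, 595, 601, 604, 651, 669, 720, 726, 735, 742, 2178 → median = 669
|x − 669|: 66, 18, 74, 1509, 73, 68, 90, 51, 57, 0, 65
Sorted deviations: 0, 18, 51, 57, 65, 66, 68, 73, 74, 90, 1509 → MAD = 66

66 ms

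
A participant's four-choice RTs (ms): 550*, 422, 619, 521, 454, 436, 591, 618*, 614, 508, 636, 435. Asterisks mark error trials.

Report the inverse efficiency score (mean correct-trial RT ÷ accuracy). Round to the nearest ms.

628 ms

Correct trials (n=10): 422, 619, 521, 454, 436, 591, 614, 508, 636, 435
Mean correct RT = 5236/10 = 523.6000 ms
Proportion correct = 10/12
IES = 523.6000 / (10/12) = 628.320 ms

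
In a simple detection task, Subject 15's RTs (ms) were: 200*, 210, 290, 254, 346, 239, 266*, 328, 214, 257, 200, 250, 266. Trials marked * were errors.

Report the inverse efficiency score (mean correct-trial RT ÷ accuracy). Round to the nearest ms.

Correct trials (n=11): 210, 290, 254, 346, 239, 328, 214, 257, 200, 250, 266
Mean correct RT = 2854/11 = 259.4545 ms
Proportion correct = 11/13
IES = 259.4545 / (11/13) = 306.628 ms

307 ms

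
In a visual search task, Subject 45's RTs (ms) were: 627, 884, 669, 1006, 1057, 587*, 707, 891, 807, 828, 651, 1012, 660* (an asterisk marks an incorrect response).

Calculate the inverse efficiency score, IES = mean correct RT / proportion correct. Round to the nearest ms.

982 ms

Correct trials (n=11): 627, 884, 669, 1006, 1057, 707, 891, 807, 828, 651, 1012
Mean correct RT = 9139/11 = 830.8182 ms
Proportion correct = 11/13
IES = 830.8182 / (11/13) = 981.876 ms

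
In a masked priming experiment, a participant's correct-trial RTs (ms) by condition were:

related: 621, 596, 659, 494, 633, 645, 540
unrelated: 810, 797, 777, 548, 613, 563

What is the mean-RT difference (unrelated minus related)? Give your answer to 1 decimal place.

86.4 ms

M(related) = 4188/7 = 598.286
M(unrelated) = 4108/6 = 684.667
Difference = 684.667 − 598.286 = 86.381 ms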